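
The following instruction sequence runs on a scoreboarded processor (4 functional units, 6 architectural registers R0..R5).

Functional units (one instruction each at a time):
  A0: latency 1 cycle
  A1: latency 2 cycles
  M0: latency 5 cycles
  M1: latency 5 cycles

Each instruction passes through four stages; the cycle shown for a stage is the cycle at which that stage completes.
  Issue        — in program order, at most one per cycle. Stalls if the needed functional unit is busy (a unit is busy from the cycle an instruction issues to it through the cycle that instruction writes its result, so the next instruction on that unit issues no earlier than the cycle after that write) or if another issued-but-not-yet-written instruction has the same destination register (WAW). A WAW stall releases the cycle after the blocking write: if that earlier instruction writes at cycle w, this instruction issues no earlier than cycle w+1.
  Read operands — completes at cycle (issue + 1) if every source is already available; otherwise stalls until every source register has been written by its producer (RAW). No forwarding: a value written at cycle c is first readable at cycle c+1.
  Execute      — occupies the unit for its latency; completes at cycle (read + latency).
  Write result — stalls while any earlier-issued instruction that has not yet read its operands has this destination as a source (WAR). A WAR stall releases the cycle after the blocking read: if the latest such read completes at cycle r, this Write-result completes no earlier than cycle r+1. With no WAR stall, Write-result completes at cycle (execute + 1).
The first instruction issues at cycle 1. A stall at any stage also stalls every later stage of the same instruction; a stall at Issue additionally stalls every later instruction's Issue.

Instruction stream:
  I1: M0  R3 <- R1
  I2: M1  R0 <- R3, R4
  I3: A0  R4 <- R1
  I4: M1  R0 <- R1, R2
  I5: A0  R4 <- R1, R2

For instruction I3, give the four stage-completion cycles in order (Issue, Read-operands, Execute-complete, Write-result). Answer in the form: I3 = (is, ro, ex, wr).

I3 = (3, 4, 5, 10)

[I1] 1/2/7/8
[I2] 2/9/14/15  (RAW R3: wait I1 write@8)
[I3] 3/4/5/10  (WAR R4: wait I2 read@9)
[I4] 16/17/22/23  (struct: M1 busy until I2 writes@15)
[I5] 17/18/19/20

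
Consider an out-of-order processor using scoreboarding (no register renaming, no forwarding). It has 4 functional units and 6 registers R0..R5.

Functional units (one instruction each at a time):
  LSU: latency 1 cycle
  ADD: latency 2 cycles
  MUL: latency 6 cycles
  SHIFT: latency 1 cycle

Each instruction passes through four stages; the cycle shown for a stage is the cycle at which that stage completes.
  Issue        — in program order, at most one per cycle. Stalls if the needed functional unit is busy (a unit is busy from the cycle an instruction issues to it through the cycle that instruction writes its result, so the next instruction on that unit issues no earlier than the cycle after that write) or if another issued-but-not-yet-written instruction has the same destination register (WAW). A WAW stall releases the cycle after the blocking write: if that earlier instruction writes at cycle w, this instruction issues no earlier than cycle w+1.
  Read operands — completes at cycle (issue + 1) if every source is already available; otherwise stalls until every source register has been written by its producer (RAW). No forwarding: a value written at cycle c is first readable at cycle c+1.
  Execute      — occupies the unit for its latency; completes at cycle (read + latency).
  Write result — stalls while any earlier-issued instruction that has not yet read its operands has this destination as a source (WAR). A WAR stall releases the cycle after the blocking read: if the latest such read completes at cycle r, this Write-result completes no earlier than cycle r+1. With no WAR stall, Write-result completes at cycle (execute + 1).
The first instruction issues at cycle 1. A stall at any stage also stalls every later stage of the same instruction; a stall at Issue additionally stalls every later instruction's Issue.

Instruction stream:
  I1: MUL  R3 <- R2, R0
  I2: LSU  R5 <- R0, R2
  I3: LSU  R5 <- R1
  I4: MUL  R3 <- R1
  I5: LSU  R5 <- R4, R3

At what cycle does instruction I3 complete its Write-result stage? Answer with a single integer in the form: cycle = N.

cycle = 9

  I1 | 1 | 2 | 8 | 9
  I2 | 2 | 3 | 4 | 5
  I3 | 6 | 7 | 8 | 9   struct: LSU busy until I2 writes@5
  I4 | 10 | 11 | 17 | 18   struct: MUL busy until I1 writes@9
  I5 | 11 | 19 | 20 | 21   RAW R3: wait I4 write@18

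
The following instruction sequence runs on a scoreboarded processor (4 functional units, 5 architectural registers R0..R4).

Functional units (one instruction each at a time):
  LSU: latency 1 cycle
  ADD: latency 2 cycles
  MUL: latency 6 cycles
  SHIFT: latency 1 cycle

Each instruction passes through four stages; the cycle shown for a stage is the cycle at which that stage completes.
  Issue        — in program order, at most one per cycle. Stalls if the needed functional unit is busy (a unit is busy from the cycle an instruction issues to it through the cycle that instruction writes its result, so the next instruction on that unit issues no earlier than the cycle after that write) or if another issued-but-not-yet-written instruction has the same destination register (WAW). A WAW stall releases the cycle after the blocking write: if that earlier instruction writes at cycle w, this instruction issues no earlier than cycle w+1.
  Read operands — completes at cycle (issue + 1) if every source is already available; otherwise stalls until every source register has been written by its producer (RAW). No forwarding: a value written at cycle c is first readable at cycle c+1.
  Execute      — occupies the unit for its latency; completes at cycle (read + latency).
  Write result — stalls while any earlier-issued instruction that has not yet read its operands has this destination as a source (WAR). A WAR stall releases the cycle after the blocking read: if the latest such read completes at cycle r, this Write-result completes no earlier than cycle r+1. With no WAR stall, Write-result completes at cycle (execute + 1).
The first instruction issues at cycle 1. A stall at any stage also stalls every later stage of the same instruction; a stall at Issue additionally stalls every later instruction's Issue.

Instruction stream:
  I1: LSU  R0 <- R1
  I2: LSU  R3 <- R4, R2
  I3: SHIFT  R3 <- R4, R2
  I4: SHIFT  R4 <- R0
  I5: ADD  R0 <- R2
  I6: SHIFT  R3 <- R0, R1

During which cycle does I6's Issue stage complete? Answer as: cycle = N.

cycle = 17

I1 -> (1, 2, 3, 4)
I2 -> (5, 6, 7, 8)  // struct: LSU busy until I1 writes@4
I3 -> (9, 10, 11, 12)  // WAW R3: wait I2 write@8
I4 -> (13, 14, 15, 16)  // struct: SHIFT busy until I3 writes@12
I5 -> (14, 15, 17, 18)
I6 -> (17, 19, 20, 21)  // struct: SHIFT busy until I4 writes@16, RAW R0: wait I5 write@18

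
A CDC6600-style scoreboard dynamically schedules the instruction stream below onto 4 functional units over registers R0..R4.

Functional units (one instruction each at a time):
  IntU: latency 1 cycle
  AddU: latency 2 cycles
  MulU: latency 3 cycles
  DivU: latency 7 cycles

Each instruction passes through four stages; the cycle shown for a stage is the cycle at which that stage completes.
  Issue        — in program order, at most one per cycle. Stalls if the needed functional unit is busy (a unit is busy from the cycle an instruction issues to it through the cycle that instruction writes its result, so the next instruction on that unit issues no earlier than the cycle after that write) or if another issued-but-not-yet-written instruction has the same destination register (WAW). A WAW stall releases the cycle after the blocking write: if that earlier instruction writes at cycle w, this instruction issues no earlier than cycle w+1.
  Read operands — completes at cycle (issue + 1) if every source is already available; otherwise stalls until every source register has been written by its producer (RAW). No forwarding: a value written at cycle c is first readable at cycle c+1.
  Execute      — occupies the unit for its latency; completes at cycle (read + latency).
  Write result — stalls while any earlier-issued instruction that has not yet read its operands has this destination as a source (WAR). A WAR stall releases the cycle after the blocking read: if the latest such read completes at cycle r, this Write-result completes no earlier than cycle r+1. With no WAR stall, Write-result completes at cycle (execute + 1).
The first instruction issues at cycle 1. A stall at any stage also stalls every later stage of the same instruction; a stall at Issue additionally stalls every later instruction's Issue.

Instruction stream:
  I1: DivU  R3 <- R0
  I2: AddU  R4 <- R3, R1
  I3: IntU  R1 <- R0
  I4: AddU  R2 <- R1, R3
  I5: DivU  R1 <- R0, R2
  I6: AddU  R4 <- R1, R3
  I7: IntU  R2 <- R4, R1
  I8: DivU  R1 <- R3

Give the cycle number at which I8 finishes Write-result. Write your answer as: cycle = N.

cycle = 38

1) issue 1, read 2, done 9, write 10
2) issue 2, read 11, done 13, write 14  <RAW R3: wait I1 write@10>
3) issue 3, read 4, done 5, write 12  <WAR R1: wait I2 read@11>
4) issue 15, read 16, done 18, write 19  <struct: AddU busy until I2 writes@14>
5) issue 16, read 20, done 27, write 28  <RAW R2: wait I4 write@19>
6) issue 20, read 29, done 31, write 32  <struct: AddU busy until I4 writes@19 / RAW R1: wait I5 write@28>
7) issue 21, read 33, done 34, write 35  <RAW R4: wait I6 write@32>
8) issue 29, read 30, done 37, write 38  <struct: DivU busy until I5 writes@28>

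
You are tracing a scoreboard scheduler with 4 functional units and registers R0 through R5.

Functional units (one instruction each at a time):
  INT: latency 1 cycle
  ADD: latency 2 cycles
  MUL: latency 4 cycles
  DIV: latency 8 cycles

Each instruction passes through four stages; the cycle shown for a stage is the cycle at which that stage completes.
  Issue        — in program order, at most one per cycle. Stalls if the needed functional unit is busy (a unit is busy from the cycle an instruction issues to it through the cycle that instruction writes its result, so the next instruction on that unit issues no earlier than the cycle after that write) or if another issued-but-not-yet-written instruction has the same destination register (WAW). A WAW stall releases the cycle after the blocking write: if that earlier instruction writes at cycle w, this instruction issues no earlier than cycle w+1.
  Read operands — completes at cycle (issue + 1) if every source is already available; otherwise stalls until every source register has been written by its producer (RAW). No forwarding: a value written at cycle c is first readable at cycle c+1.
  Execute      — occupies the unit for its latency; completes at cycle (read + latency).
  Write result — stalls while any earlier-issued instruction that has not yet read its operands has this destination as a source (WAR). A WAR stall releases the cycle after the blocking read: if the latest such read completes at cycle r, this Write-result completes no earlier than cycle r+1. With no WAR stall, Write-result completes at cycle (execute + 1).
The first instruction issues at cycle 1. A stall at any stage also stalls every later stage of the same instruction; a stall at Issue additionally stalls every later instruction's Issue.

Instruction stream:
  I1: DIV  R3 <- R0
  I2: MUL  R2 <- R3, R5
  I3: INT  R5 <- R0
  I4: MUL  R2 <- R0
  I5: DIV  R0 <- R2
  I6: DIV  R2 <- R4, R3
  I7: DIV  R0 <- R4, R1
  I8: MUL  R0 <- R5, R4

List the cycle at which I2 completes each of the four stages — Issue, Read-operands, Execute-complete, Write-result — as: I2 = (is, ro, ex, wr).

I2 = (2, 12, 16, 17)

  I1 | 1 | 2 | 10 | 11
  I2 | 2 | 12 | 16 | 17   RAW R3: wait I1 write@11
  I3 | 3 | 4 | 5 | 13   WAR R5: wait I2 read@12
  I4 | 18 | 19 | 23 | 24   struct: MUL busy until I2 writes@17
  I5 | 19 | 25 | 33 | 34   RAW R2: wait I4 write@24
  I6 | 35 | 36 | 44 | 45   struct: DIV busy until I5 writes@34
  I7 | 46 | 47 | 55 | 56   struct: DIV busy until I6 writes@45
  I8 | 57 | 58 | 62 | 63   WAW R0: wait I7 write@56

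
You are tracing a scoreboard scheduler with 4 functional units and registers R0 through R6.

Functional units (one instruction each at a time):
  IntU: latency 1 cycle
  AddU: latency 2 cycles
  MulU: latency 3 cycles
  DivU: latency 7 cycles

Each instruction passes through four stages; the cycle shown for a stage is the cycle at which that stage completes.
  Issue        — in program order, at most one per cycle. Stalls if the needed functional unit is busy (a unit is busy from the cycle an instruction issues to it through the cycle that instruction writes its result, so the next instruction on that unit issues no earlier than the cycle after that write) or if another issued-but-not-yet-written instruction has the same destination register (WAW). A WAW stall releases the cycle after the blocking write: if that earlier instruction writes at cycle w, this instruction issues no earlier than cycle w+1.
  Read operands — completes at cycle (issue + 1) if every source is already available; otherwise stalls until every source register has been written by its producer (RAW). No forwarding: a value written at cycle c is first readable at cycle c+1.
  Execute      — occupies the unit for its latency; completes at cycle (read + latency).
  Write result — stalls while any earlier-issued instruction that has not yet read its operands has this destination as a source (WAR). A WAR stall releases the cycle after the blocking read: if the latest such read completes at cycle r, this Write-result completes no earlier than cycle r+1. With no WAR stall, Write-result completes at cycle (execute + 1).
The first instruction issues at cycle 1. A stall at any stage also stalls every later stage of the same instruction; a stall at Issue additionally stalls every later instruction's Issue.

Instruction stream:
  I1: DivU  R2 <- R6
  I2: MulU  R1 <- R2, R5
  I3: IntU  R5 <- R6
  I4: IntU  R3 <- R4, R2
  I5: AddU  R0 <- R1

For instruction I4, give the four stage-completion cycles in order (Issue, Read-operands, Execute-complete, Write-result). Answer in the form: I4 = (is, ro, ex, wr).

I4 = (13, 14, 15, 16)

cycle 1: I1 issues→DivU
cycle 2: I1 reads | I2 issues→MulU
cycle 3: I3 issues→IntU
cycle 4: I3 reads
cycle 5: I3 exec-done
cycle 9: I1 exec-done
cycle 10: I1 writes R2
cycle 11: I2 reads
cycle 12: I3 writes R5
cycle 13: I4 issues→IntU
cycle 14: I2 exec-done | I4 reads | I5 issues→AddU
cycle 15: I2 writes R1 | I4 exec-done
cycle 16: I4 writes R3 | I5 reads
cycle 18: I5 exec-done
cycle 19: I5 writes R0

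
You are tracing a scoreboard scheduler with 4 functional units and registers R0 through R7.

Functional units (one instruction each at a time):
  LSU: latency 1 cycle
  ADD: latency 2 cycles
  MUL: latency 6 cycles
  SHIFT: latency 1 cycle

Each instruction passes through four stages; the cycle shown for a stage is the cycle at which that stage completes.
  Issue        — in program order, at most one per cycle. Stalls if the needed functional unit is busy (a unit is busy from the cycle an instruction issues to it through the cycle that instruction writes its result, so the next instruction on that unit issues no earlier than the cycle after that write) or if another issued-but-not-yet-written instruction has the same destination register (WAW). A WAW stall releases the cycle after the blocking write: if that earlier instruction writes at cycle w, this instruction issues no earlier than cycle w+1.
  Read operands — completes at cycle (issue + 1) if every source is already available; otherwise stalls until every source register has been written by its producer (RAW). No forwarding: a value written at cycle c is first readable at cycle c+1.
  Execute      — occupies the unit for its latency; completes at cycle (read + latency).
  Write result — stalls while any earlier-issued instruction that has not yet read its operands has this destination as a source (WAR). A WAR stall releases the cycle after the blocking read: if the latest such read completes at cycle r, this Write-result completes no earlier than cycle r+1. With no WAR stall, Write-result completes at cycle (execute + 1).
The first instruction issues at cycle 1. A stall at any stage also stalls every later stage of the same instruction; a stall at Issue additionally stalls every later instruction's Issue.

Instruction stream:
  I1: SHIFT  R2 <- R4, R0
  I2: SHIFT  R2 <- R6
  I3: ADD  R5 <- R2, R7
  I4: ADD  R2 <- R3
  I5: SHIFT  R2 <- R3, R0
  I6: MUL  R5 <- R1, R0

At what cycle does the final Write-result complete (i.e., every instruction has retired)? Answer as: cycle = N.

  I1 | 1 | 2 | 3 | 4
  I2 | 5 | 6 | 7 | 8   struct: SHIFT busy until I1 writes@4
  I3 | 6 | 9 | 11 | 12   RAW R2: wait I2 write@8
  I4 | 13 | 14 | 16 | 17   struct: ADD busy until I3 writes@12
  I5 | 18 | 19 | 20 | 21   WAW R2: wait I4 write@17
  I6 | 19 | 20 | 26 | 27

cycle = 27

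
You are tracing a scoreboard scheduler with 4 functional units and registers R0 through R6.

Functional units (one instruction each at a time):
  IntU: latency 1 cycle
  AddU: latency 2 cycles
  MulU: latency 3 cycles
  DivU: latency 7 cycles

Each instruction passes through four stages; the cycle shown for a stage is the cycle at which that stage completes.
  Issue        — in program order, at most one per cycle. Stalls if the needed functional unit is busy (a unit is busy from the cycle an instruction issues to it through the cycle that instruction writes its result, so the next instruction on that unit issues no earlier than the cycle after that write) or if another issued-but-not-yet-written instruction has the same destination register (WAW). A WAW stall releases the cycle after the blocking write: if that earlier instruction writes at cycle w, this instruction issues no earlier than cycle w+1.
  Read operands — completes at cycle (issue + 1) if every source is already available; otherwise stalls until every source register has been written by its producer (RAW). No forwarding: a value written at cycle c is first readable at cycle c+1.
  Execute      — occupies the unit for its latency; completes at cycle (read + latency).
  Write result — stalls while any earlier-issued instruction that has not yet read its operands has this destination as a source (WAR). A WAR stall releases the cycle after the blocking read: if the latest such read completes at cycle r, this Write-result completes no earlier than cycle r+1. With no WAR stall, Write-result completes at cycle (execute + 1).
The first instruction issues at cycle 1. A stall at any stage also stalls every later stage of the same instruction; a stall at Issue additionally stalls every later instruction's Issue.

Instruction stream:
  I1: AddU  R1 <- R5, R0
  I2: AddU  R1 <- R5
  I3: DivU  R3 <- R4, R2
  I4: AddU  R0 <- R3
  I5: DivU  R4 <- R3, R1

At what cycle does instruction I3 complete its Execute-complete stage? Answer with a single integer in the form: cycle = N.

I1: IS=1 RO=2 EX=4 WR=5
I2: IS=6 RO=7 EX=9 WR=10  [struct: AddU busy until I1 writes@5]
I3: IS=7 RO=8 EX=15 WR=16
I4: IS=11 RO=17 EX=19 WR=20  [struct: AddU busy until I2 writes@10; RAW R3: wait I3 write@16]
I5: IS=17 RO=18 EX=25 WR=26  [struct: DivU busy until I3 writes@16]

cycle = 15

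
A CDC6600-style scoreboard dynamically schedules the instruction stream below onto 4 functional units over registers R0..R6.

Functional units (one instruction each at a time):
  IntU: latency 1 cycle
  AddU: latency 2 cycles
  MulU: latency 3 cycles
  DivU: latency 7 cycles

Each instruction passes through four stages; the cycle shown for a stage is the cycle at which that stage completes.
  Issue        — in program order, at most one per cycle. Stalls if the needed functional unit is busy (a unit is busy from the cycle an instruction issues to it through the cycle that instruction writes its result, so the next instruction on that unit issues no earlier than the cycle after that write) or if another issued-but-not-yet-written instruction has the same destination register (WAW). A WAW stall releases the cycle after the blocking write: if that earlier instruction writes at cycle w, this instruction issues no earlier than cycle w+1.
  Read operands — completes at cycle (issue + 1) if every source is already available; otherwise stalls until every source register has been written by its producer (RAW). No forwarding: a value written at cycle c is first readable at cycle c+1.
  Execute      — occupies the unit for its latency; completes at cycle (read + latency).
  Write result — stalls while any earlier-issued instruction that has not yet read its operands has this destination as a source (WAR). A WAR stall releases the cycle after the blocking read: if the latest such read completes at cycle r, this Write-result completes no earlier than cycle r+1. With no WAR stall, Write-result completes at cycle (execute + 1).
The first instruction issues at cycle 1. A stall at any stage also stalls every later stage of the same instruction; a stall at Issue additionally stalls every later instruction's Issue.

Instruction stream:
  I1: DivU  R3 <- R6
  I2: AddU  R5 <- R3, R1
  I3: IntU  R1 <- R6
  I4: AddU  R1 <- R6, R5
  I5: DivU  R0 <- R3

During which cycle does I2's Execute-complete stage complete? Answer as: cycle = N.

cycle = 13

1) issue 1, read 2, done 9, write 10
2) issue 2, read 11, done 13, write 14  <RAW R3: wait I1 write@10>
3) issue 3, read 4, done 5, write 12  <WAR R1: wait I2 read@11>
4) issue 15, read 16, done 18, write 19  <struct: AddU busy until I2 writes@14>
5) issue 16, read 17, done 24, write 25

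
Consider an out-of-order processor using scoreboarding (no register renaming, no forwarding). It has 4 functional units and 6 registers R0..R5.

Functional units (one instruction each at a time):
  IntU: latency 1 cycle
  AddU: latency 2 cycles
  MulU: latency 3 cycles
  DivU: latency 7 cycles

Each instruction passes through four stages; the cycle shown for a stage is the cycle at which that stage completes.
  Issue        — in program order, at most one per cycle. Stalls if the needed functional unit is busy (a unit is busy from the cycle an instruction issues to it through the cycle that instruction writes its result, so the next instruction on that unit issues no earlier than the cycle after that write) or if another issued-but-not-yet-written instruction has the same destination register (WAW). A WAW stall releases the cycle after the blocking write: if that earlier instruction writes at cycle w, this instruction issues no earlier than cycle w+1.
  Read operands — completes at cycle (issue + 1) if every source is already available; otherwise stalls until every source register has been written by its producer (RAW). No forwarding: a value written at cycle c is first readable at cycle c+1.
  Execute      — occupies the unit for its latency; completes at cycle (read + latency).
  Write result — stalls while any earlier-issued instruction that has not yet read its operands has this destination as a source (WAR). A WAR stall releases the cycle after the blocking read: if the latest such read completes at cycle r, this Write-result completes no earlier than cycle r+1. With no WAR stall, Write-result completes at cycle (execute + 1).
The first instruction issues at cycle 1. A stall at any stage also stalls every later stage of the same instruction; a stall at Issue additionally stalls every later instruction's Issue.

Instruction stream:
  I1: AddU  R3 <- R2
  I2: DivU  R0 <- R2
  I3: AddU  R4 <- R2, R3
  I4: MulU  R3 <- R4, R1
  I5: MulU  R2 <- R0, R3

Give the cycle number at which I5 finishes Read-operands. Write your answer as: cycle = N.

t=1  I1→AddU
t=2  I1 RO, I2→DivU
t=3  I2 RO
t=4  I1 EX
t=5  I1 WR R3
t=6  I3→AddU
t=7  I3 RO, I4→MulU
t=9  I3 EX
t=10  I2 EX, I3 WR R4
t=11  I2 WR R0, I4 RO
t=14  I4 EX
t=15  I4 WR R3
t=16  I5→MulU
t=17  I5 RO
t=20  I5 EX
t=21  I5 WR R2

cycle = 17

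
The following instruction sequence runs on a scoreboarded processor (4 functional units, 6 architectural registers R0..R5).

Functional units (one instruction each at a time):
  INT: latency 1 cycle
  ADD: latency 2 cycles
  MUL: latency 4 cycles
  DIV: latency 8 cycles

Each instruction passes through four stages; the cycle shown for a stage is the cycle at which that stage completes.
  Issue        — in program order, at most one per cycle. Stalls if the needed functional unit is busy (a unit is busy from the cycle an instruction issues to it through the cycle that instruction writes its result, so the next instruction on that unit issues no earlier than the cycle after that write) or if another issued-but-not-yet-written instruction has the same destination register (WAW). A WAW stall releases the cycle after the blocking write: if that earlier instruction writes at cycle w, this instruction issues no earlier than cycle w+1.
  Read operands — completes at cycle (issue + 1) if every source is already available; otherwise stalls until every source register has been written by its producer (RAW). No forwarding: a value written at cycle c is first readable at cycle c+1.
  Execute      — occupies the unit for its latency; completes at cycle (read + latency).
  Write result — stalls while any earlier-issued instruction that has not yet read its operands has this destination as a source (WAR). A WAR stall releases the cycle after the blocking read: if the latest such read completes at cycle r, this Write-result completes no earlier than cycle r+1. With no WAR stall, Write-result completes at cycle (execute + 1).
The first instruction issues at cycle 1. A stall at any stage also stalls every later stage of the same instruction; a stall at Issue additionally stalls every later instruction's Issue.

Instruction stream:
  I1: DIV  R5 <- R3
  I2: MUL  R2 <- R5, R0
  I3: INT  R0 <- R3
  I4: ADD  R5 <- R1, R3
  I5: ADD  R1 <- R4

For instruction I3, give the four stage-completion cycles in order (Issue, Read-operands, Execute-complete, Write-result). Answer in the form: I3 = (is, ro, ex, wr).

I3 = (3, 4, 5, 13)

cycle 1: issue I1 (DIV)
cycle 2: I1 read-ops; issue I2 (MUL)
cycle 3: issue I3 (INT)
cycle 4: I3 read-ops
cycle 5: I3 finished on INT
cycle 10: I1 finished on DIV
cycle 11: I1→R5
cycle 12: I2 read-ops; issue I4 (ADD)
cycle 13: I3→R0; I4 read-ops
cycle 15: I4 finished on ADD
cycle 16: I2 finished on MUL; I4→R5
cycle 17: I2→R2; issue I5 (ADD)
cycle 18: I5 read-ops
cycle 20: I5 finished on ADD
cycle 21: I5→R1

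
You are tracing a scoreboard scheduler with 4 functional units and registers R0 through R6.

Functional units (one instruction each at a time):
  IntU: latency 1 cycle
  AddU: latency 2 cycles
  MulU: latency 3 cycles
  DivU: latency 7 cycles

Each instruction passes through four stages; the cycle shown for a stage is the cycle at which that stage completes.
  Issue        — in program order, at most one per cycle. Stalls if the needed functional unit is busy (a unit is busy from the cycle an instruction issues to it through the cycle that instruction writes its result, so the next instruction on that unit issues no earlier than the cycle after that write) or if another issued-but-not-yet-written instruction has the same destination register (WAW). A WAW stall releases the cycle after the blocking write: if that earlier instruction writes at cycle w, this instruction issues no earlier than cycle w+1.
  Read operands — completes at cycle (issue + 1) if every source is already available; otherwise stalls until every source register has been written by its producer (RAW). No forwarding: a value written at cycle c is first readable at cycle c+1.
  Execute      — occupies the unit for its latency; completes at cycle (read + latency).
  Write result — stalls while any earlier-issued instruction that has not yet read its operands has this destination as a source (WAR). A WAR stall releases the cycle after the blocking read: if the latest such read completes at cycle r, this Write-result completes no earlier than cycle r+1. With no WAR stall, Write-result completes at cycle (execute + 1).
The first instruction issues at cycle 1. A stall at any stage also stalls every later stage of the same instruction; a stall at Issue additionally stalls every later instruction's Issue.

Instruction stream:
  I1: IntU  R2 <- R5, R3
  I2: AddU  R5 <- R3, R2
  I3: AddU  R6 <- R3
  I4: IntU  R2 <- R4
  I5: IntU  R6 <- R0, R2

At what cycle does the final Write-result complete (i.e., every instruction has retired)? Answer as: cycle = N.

1) issue 1, read 2, done 3, write 4
2) issue 2, read 5, done 7, write 8  <RAW R2: wait I1 write@4>
3) issue 9, read 10, done 12, write 13  <struct: AddU busy until I2 writes@8>
4) issue 10, read 11, done 12, write 13
5) issue 14, read 15, done 16, write 17  <struct: IntU busy until I4 writes@13>

cycle = 17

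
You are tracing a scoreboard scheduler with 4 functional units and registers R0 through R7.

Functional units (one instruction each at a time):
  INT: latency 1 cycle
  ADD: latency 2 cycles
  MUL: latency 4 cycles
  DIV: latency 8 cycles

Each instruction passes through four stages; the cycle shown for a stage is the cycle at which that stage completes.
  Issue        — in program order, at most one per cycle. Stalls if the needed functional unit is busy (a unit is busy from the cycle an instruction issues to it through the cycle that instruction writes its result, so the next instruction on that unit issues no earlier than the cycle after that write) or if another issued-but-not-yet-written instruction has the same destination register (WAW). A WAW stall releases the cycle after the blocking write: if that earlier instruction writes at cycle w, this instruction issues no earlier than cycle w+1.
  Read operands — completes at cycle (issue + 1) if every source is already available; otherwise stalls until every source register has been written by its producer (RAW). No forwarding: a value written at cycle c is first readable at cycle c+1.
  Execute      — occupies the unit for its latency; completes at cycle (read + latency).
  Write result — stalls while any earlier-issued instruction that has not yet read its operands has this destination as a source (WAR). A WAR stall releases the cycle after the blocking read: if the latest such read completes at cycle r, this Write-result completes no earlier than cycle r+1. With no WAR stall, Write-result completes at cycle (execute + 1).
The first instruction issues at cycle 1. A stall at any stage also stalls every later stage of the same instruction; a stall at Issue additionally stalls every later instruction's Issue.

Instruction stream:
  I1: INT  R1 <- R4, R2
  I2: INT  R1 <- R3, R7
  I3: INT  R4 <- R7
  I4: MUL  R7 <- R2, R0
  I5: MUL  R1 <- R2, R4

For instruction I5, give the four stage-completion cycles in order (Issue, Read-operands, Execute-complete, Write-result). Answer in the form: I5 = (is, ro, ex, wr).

I5 = (17, 18, 22, 23)

I1: IS=1 RO=2 EX=3 WR=4
I2: IS=5 RO=6 EX=7 WR=8  [struct: INT busy until I1 writes@4]
I3: IS=9 RO=10 EX=11 WR=12  [struct: INT busy until I2 writes@8]
I4: IS=10 RO=11 EX=15 WR=16
I5: IS=17 RO=18 EX=22 WR=23  [struct: MUL busy until I4 writes@16]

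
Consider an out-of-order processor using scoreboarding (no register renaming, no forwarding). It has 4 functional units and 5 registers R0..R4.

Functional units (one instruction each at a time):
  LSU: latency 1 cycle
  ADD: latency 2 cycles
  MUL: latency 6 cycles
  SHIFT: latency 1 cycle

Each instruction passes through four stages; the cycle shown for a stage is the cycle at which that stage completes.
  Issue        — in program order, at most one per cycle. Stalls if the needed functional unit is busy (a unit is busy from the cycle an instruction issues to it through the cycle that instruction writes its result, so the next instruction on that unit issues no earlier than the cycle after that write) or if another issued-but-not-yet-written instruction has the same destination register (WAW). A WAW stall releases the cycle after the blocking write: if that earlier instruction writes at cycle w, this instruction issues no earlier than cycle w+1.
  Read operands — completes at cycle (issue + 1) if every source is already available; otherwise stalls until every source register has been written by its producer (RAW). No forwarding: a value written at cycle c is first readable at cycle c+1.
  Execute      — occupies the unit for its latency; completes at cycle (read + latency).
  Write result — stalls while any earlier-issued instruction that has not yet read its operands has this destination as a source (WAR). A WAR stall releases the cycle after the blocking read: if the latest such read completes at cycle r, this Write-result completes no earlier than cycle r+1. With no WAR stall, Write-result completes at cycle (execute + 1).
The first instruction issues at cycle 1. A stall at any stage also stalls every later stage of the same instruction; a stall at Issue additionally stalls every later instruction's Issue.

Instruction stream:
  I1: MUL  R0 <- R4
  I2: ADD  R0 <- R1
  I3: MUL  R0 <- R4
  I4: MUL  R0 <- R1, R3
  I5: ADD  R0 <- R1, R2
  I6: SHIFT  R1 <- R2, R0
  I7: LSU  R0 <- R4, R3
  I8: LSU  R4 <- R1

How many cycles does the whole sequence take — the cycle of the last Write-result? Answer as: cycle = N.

cycle = 45

[1] I1→MUL
[2] I1 RO
[8] I1 EX
[9] I1 WR R0
[10] I2→ADD
[11] I2 RO
[13] I2 EX
[14] I2 WR R0
[15] I3→MUL
[16] I3 RO
[22] I3 EX
[23] I3 WR R0
[24] I4→MUL
[25] I4 RO
[31] I4 EX
[32] I4 WR R0
[33] I5→ADD
[34] I5 RO | I6→SHIFT
[36] I5 EX
[37] I5 WR R0
[38] I6 RO | I7→LSU
[39] I6 EX | I7 RO
[40] I6 WR R1 | I7 EX
[41] I7 WR R0
[42] I8→LSU
[43] I8 RO
[44] I8 EX
[45] I8 WR R4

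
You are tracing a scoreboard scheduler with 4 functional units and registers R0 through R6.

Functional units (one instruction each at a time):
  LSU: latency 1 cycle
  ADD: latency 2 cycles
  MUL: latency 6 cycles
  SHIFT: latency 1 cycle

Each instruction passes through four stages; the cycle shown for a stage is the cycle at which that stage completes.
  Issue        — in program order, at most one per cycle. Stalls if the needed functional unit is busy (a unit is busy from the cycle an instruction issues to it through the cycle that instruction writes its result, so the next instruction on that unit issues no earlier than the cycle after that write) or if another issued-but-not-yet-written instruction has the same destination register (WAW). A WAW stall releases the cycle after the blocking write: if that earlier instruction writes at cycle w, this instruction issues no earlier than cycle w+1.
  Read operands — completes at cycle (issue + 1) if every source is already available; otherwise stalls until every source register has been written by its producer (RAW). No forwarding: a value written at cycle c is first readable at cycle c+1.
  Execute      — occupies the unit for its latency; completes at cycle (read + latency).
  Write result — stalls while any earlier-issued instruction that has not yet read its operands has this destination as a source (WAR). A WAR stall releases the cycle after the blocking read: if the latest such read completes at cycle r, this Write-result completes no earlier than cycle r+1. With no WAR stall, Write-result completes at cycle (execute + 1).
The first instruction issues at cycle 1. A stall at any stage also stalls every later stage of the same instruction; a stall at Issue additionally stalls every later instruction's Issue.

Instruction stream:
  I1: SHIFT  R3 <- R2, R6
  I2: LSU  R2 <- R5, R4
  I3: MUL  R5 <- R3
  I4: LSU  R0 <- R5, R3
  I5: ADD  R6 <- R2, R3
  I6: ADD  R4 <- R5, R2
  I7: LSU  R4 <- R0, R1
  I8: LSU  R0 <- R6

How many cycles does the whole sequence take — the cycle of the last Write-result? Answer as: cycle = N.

cycle = 24

I1  is:1  ro:2  ex:3  wr:4
I2  is:2  ro:3  ex:4  wr:5
I3  is:3  ro:5  ex:11  wr:12  — RAW R3: wait I1 write@4
I4  is:6  ro:13  ex:14  wr:15  — struct: LSU busy until I2 writes@5, RAW R5: wait I3 write@12
I5  is:7  ro:8  ex:10  wr:11
I6  is:12  ro:13  ex:15  wr:16  — struct: ADD busy until I5 writes@11
I7  is:17  ro:18  ex:19  wr:20  — WAW R4: wait I6 write@16
I8  is:21  ro:22  ex:23  wr:24  — struct: LSU busy until I7 writes@20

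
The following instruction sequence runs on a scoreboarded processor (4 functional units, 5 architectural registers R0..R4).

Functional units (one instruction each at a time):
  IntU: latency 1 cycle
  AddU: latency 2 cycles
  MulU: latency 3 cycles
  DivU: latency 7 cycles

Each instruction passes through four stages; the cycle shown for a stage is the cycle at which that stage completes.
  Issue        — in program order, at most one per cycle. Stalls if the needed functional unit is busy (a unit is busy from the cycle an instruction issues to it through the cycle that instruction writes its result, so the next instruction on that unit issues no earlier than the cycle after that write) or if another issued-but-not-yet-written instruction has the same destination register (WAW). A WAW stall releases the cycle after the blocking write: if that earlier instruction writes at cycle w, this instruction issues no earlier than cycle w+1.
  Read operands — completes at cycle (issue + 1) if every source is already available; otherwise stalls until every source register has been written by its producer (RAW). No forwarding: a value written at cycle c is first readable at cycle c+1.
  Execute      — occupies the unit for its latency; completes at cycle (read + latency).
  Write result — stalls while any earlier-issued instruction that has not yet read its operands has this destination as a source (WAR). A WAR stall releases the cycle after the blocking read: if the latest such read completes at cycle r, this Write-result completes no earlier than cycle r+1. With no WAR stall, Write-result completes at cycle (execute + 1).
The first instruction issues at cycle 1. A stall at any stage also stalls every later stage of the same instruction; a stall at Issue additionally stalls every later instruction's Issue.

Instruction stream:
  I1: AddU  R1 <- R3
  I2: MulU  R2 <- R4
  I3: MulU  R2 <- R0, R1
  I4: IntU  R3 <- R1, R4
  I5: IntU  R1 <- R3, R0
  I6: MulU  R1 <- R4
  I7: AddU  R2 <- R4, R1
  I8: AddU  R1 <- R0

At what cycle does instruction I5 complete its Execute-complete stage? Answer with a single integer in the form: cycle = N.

I1 -> (1, 2, 4, 5)
I2 -> (2, 3, 6, 7)
I3 -> (8, 9, 12, 13)  // struct: MulU busy until I2 writes@7
I4 -> (9, 10, 11, 12)
I5 -> (13, 14, 15, 16)  // struct: IntU busy until I4 writes@12
I6 -> (17, 18, 21, 22)  // WAW R1: wait I5 write@16
I7 -> (18, 23, 25, 26)  // RAW R1: wait I6 write@22
I8 -> (27, 28, 30, 31)  // struct: AddU busy until I7 writes@26

cycle = 15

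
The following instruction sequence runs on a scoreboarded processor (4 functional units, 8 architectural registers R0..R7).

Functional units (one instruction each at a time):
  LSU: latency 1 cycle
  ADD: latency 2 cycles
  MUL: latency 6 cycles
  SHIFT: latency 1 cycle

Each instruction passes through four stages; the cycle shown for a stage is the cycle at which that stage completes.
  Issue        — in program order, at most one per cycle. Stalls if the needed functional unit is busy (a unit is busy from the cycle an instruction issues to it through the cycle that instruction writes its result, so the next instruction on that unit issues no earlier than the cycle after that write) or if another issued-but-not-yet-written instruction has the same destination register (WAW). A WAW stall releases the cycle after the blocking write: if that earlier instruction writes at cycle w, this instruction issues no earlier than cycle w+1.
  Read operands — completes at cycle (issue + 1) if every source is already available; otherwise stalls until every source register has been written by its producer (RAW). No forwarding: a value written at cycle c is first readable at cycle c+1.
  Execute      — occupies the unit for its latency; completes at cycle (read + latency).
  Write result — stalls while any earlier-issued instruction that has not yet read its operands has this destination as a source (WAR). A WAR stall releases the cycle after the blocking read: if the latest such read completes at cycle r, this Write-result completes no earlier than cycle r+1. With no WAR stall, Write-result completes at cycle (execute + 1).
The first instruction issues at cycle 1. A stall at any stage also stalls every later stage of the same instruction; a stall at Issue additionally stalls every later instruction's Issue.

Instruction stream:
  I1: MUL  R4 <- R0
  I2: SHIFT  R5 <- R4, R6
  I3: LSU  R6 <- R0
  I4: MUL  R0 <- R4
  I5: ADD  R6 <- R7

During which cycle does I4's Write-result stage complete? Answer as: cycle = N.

cycle = 18

[I1] 1/2/8/9
[I2] 2/10/11/12  (RAW R4: wait I1 write@9)
[I3] 3/4/5/11  (WAR R6: wait I2 read@10)
[I4] 10/11/17/18  (struct: MUL busy until I1 writes@9)
[I5] 12/13/15/16  (WAW R6: wait I3 write@11)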